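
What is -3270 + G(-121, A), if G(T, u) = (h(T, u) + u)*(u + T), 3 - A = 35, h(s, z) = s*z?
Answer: -590790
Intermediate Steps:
A = -32 (A = 3 - 1*35 = 3 - 35 = -32)
G(T, u) = (T + u)*(u + T*u) (G(T, u) = (T*u + u)*(u + T) = (u + T*u)*(T + u) = (T + u)*(u + T*u))
-3270 + G(-121, A) = -3270 - 32*(-121 - 32 + (-121)**2 - 121*(-32)) = -3270 - 32*(-121 - 32 + 14641 + 3872) = -3270 - 32*18360 = -3270 - 587520 = -590790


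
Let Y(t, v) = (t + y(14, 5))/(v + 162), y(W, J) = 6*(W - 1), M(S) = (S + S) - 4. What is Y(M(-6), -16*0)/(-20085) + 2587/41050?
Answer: 841495789/13356725850 ≈ 0.063002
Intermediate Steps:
M(S) = -4 + 2*S (M(S) = 2*S - 4 = -4 + 2*S)
y(W, J) = -6 + 6*W (y(W, J) = 6*(-1 + W) = -6 + 6*W)
Y(t, v) = (78 + t)/(162 + v) (Y(t, v) = (t + (-6 + 6*14))/(v + 162) = (t + (-6 + 84))/(162 + v) = (t + 78)/(162 + v) = (78 + t)/(162 + v))
Y(M(-6), -16*0)/(-20085) + 2587/41050 = ((78 + (-4 + 2*(-6)))/(162 - 16*0))/(-20085) + 2587/41050 = ((78 + (-4 - 12))/(162 + 0))*(-1/20085) + 2587*(1/41050) = ((78 - 16)/162)*(-1/20085) + 2587/41050 = ((1/162)*62)*(-1/20085) + 2587/41050 = (31/81)*(-1/20085) + 2587/41050 = -31/1626885 + 2587/41050 = 841495789/13356725850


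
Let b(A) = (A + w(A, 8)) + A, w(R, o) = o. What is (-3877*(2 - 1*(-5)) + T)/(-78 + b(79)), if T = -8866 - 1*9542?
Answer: -45547/88 ≈ -517.58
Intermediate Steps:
T = -18408 (T = -8866 - 9542 = -18408)
b(A) = 8 + 2*A (b(A) = (A + 8) + A = (8 + A) + A = 8 + 2*A)
(-3877*(2 - 1*(-5)) + T)/(-78 + b(79)) = (-3877*(2 - 1*(-5)) - 18408)/(-78 + (8 + 2*79)) = (-3877*(2 + 5) - 18408)/(-78 + (8 + 158)) = (-3877*7 - 18408)/(-78 + 166) = (-27139 - 18408)/88 = -45547*1/88 = -45547/88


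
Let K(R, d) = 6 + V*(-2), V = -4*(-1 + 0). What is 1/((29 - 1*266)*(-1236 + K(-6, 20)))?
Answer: 1/293406 ≈ 3.4082e-6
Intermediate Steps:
V = 4 (V = -4*(-1) = 4)
K(R, d) = -2 (K(R, d) = 6 + 4*(-2) = 6 - 8 = -2)
1/((29 - 1*266)*(-1236 + K(-6, 20))) = 1/((29 - 1*266)*(-1236 - 2)) = 1/((29 - 266)*(-1238)) = 1/(-237*(-1238)) = 1/293406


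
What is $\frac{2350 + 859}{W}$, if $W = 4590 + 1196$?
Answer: $\frac{3209}{5786} \approx 0.55462$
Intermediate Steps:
$W = 5786$
$\frac{2350 + 859}{W} = \frac{2350 + 859}{5786} = 3209 \cdot \frac{1}{5786} = \frac{3209}{5786}$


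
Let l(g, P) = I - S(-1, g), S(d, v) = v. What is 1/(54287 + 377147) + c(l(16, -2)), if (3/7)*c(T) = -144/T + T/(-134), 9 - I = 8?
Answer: 1637615773/72265195 ≈ 22.661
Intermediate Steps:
I = 1 (I = 9 - 1*8 = 9 - 8 = 1)
l(g, P) = 1 - g
c(T) = -336/T - 7*T/402 (c(T) = 7*(-144/T + T/(-134))/3 = 7*(-144/T + T*(-1/134))/3 = 7*(-144/T - T/134)/3 = -336/T - 7*T/402)
1/(54287 + 377147) + c(l(16, -2)) = 1/(54287 + 377147) + (-336/(1 - 1*16) - 7*(1 - 1*16)/402) = 1/431434 + (-336/(1 - 16) - 7*(1 - 16)/402) = 1/431434 + (-336/(-15) - 7/402*(-15)) = 1/431434 + (-336*(-1/15) + 35/134) = 1/431434 + (112/5 + 35/134) = 1/431434 + 15183/670 = 1637615773/72265195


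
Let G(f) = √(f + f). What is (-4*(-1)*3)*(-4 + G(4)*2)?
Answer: -48 + 48*√2 ≈ 19.882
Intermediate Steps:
G(f) = √2*√f (G(f) = √(2*f) = √2*√f)
(-4*(-1)*3)*(-4 + G(4)*2) = (-4*(-1)*3)*(-4 + (√2*√4)*2) = (4*3)*(-4 + (√2*2)*2) = 12*(-4 + (2*√2)*2) = 12*(-4 + 4*√2) = -48 + 48*√2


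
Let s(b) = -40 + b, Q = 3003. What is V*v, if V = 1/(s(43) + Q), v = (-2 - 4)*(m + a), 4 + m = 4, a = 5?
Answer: -5/501 ≈ -0.0099800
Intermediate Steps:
m = 0 (m = -4 + 4 = 0)
v = -30 (v = (-2 - 4)*(0 + 5) = -6*5 = -30)
V = 1/3006 (V = 1/((-40 + 43) + 3003) = 1/(3 + 3003) = 1/3006 ≈ 0.00033267)
V*v = (1/3006)*(-30) = -5/501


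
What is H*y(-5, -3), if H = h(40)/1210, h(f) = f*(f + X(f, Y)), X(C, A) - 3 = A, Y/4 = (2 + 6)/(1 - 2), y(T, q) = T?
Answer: -20/11 ≈ -1.8182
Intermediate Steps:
Y = -32 (Y = 4*((2 + 6)/(1 - 2)) = 4*(8/(-1)) = 4*(8*(-1)) = 4*(-8) = -32)
X(C, A) = 3 + A
h(f) = f*(-29 + f) (h(f) = f*(f + (3 - 32)) = f*(f - 29) = f*(-29 + f))
H = 4/11 (H = (40*(-29 + 40))/1210 = (40*11)*(1/1210) = 440*(1/1210) = 4/11 ≈ 0.36364)
H*y(-5, -3) = (4/11)*(-5) = -20/11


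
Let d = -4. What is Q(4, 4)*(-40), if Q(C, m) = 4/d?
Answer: 40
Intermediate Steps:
Q(C, m) = -1 (Q(C, m) = 4/(-4) = 4*(-¼) = -1)
Q(4, 4)*(-40) = -1*(-40) = 40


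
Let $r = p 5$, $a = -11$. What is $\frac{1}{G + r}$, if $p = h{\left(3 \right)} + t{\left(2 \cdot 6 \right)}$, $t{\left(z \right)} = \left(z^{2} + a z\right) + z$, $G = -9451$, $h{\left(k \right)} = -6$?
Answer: $- \frac{1}{9361} \approx -0.00010683$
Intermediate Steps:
$t{\left(z \right)} = z^{2} - 10 z$ ($t{\left(z \right)} = \left(z^{2} - 11 z\right) + z = z^{2} - 10 z$)
$p = 18$ ($p = -6 + 2 \cdot 6 \left(-10 + 2 \cdot 6\right) = -6 + 12 \left(-10 + 12\right) = -6 + 12 \cdot 2 = -6 + 24 = 18$)
$r = 90$ ($r = 18 \cdot 5 = 90$)
$\frac{1}{G + r} = \frac{1}{-9451 + 90} = \frac{1}{-9361} = - \frac{1}{9361}$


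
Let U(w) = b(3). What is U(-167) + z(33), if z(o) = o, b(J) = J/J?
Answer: 34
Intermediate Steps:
b(J) = 1
U(w) = 1
U(-167) + z(33) = 1 + 33 = 34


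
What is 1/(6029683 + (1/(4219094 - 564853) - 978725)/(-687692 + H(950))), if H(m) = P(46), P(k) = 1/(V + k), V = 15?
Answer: 153292526753851/924305560761058945397 ≈ 1.6585e-7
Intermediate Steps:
P(k) = 1/(15 + k)
H(m) = 1/61 (H(m) = 1/(15 + 46) = 1/61)
1/(6029683 + (1/(4219094 - 564853) - 978725)/(-687692 + H(950))) = 1/(6029683 + (1/(4219094 - 564853) - 978725)/(-687692 + 1/61)) = 1/(6029683 + (1/3654241 - 978725)/(-41949211/61)) = 1/(6029683 + (1/3654241 - 978725)*(-61/41949211)) = 1/(6029683 - 3576497022724/3654241*(-61/41949211)) = 1/(6029683 + 218166318386164/153292526753851) = 1/(924305560761058945397/153292526753851) = 153292526753851/924305560761058945397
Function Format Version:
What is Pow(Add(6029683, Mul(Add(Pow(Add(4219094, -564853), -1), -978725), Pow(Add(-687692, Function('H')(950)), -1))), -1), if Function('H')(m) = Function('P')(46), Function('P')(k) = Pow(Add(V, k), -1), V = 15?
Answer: Rational(153292526753851, 924305560761058945397) ≈ 1.6585e-7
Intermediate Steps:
Function('P')(k) = Pow(Add(15, k), -1)
Function('H')(m) = Rational(1, 61) (Function('H')(m) = Pow(Add(15, 46), -1) = Pow(61, -1) = Rational(1, 61))
Pow(Add(6029683, Mul(Add(Pow(Add(4219094, -564853), -1), -978725), Pow(Add(-687692, Function('H')(950)), -1))), -1) = Pow(Add(6029683, Mul(Add(Pow(Add(4219094, -564853), -1), -978725), Pow(Add(-687692, Rational(1, 61)), -1))), -1) = Pow(Add(6029683, Mul(Add(Pow(3654241, -1), -978725), Pow(Rational(-41949211, 61), -1))), -1) = Pow(Add(6029683, Mul(Add(Rational(1, 3654241), -978725), Rational(-61, 41949211))), -1) = Pow(Add(6029683, Mul(Rational(-3576497022724, 3654241), Rational(-61, 41949211))), -1) = Pow(Add(6029683, Rational(218166318386164, 153292526753851)), -1) = Pow(Rational(924305560761058945397, 153292526753851), -1) = Rational(153292526753851, 924305560761058945397)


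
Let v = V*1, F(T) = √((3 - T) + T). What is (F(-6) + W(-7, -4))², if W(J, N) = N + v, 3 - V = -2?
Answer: (1 + √3)² ≈ 7.4641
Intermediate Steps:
F(T) = √3
V = 5 (V = 3 - 1*(-2) = 3 + 2 = 5)
v = 5 (v = 5*1 = 5)
W(J, N) = 5 + N (W(J, N) = N + 5 = 5 + N)
(F(-6) + W(-7, -4))² = (√3 + (5 - 4))² = (√3 + 1)² = (1 + √3)²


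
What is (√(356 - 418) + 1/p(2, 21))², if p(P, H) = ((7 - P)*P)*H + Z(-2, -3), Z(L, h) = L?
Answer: -2682367/43264 + I*√62/104 ≈ -62.0 + 0.075712*I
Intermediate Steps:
p(P, H) = -2 + H*P*(7 - P) (p(P, H) = ((7 - P)*P)*H - 2 = (P*(7 - P))*H - 2 = H*P*(7 - P) - 2 = -2 + H*P*(7 - P))
(√(356 - 418) + 1/p(2, 21))² = (√(356 - 418) + 1/(-2 - 1*21*2² + 7*21*2))² = (√(-62) + 1/(-2 - 1*21*4 + 294))² = (I*√62 + 1/(-2 - 84 + 294))² = (I*√62 + 1/208)² = (1/208 + I*√62)²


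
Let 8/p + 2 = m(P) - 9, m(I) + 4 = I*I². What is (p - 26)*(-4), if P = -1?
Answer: 106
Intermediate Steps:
m(I) = -4 + I³ (m(I) = -4 + I*I² = -4 + I³)
p = -½ (p = 8/(-2 + ((-4 + (-1)³) - 9)) = 8/(-2 + ((-4 - 1) - 9)) = 8/(-2 + (-5 - 9)) = 8/(-2 - 14) = 8/(-16) = 8*(-1/16) = -½ ≈ -0.50000)
(p - 26)*(-4) = (-½ - 26)*(-4) = -53/2*(-4) = 106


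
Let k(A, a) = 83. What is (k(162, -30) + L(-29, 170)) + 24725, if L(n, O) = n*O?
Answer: 19878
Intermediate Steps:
L(n, O) = O*n
(k(162, -30) + L(-29, 170)) + 24725 = (83 + 170*(-29)) + 24725 = (83 - 4930) + 24725 = -4847 + 24725 = 19878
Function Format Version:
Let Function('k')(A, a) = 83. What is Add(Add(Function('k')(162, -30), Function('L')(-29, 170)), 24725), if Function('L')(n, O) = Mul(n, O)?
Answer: 19878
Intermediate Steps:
Function('L')(n, O) = Mul(O, n)
Add(Add(Function('k')(162, -30), Function('L')(-29, 170)), 24725) = Add(Add(83, Mul(170, -29)), 24725) = Add(Add(83, -4930), 24725) = Add(-4847, 24725) = 19878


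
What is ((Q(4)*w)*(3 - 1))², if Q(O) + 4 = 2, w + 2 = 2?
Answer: 0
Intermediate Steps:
w = 0 (w = -2 + 2 = 0)
Q(O) = -2 (Q(O) = -4 + 2 = -2)
((Q(4)*w)*(3 - 1))² = ((-2*0)*(3 - 1))² = (0*2)² = 0² = 0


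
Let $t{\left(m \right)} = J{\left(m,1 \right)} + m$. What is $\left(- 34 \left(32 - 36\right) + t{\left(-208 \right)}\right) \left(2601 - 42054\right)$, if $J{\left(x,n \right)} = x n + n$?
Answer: $11007387$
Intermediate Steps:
$J{\left(x,n \right)} = n + n x$ ($J{\left(x,n \right)} = n x + n = n + n x$)
$t{\left(m \right)} = 1 + 2 m$ ($t{\left(m \right)} = 1 \left(1 + m\right) + m = \left(1 + m\right) + m = 1 + 2 m$)
$\left(- 34 \left(32 - 36\right) + t{\left(-208 \right)}\right) \left(2601 - 42054\right) = \left(- 34 \left(32 - 36\right) + \left(1 + 2 \left(-208\right)\right)\right) \left(2601 - 42054\right) = \left(\left(-34\right) \left(-4\right) + \left(1 - 416\right)\right) \left(-39453\right) = \left(136 - 415\right) \left(-39453\right) = \left(-279\right) \left(-39453\right) = 11007387$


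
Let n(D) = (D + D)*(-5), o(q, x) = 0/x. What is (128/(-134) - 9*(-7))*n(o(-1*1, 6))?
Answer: 0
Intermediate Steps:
o(q, x) = 0
n(D) = -10*D (n(D) = (2*D)*(-5) = -10*D)
(128/(-134) - 9*(-7))*n(o(-1*1, 6)) = (128/(-134) - 9*(-7))*(-10*0) = (128*(-1/134) + 63)*0 = (-64/67 + 63)*0 = (4157/67)*0 = 0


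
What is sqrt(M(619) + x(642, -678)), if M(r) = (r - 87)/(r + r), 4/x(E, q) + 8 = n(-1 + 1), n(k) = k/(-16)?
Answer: I*sqrt(107706)/1238 ≈ 0.26509*I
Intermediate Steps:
n(k) = -k/16 (n(k) = k*(-1/16) = -k/16)
x(E, q) = -1/2 (x(E, q) = 4/(-8 - (-1 + 1)/16) = 4/(-8 - 1/16*0) = 4/(-8 + 0) = 4/(-8) = 4*(-1/8) = -1/2)
M(r) = (-87 + r)/(2*r) (M(r) = (-87 + r)/((2*r)) = (-87 + r)*(1/(2*r)) = (-87 + r)/(2*r))
sqrt(M(619) + x(642, -678)) = sqrt((1/2)*(-87 + 619)/619 - 1/2) = sqrt((1/2)*(1/619)*532 - 1/2) = sqrt(266/619 - 1/2) = sqrt(-87/1238) = I*sqrt(107706)/1238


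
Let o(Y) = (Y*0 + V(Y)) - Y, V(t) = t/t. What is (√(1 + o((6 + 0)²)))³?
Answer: -34*I*√34 ≈ -198.25*I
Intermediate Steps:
V(t) = 1
o(Y) = 1 - Y (o(Y) = (Y*0 + 1) - Y = (0 + 1) - Y = 1 - Y)
(√(1 + o((6 + 0)²)))³ = (√(1 + (1 - (6 + 0)²)))³ = (√(1 + (1 - 1*6²)))³ = (√(1 + (1 - 1*36)))³ = (√(1 + (1 - 36)))³ = (√(1 - 35))³ = (√(-34))³ = (I*√34)³ = -34*I*√34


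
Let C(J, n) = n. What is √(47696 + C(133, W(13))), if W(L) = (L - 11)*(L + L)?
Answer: 2*√11937 ≈ 218.51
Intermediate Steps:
W(L) = 2*L*(-11 + L) (W(L) = (-11 + L)*(2*L) = 2*L*(-11 + L))
√(47696 + C(133, W(13))) = √(47696 + 2*13*(-11 + 13)) = √(47696 + 2*13*2) = √(47696 + 52) = √47748 = 2*√11937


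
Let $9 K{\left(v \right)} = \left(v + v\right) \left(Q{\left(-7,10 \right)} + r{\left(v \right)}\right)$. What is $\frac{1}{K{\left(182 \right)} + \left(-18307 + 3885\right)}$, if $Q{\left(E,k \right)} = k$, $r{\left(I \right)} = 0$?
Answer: $- \frac{9}{126158} \approx -7.1339 \cdot 10^{-5}$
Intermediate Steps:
$K{\left(v \right)} = \frac{20 v}{9}$ ($K{\left(v \right)} = \frac{\left(v + v\right) \left(10 + 0\right)}{9} = \frac{2 v 10}{9} = \frac{20 v}{9}$)
$\frac{1}{K{\left(182 \right)} + \left(-18307 + 3885\right)} = \frac{1}{\frac{20}{9} \cdot 182 + \left(-18307 + 3885\right)} = \frac{1}{\frac{3640}{9} - 14422} = \frac{1}{- \frac{126158}{9}} = - \frac{9}{126158}$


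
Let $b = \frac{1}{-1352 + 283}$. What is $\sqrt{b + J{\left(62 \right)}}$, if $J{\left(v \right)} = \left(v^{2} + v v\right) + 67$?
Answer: $\frac{\sqrt{8862110486}}{1069} \approx 88.063$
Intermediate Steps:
$b = - \frac{1}{1069}$ ($b = \frac{1}{-1069} = - \frac{1}{1069} \approx -0.00093545$)
$J{\left(v \right)} = 67 + 2 v^{2}$ ($J{\left(v \right)} = \left(v^{2} + v^{2}\right) + 67 = 2 v^{2} + 67 = 67 + 2 v^{2}$)
$\sqrt{b + J{\left(62 \right)}} = \sqrt{- \frac{1}{1069} + \left(67 + 2 \cdot 62^{2}\right)} = \sqrt{- \frac{1}{1069} + \left(67 + 2 \cdot 3844\right)} = \sqrt{- \frac{1}{1069} + \left(67 + 7688\right)} = \sqrt{- \frac{1}{1069} + 7755} = \sqrt{\frac{8290094}{1069}} = \frac{\sqrt{8862110486}}{1069}$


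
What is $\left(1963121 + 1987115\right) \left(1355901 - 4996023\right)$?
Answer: $-14379340968792$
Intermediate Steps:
$\left(1963121 + 1987115\right) \left(1355901 - 4996023\right) = 3950236 \left(-3640122\right) = -14379340968792$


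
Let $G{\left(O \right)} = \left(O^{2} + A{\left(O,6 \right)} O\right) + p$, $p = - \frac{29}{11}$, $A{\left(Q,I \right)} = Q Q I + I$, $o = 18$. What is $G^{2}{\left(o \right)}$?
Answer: $\frac{151815433225}{121} \approx 1.2547 \cdot 10^{9}$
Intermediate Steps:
$A{\left(Q,I \right)} = I + I Q^{2}$ ($A{\left(Q,I \right)} = Q^{2} I + I = I Q^{2} + I = I + I Q^{2}$)
$p = - \frac{29}{11}$ ($p = \left(-29\right) \frac{1}{11} = - \frac{29}{11} \approx -2.6364$)
$G{\left(O \right)} = - \frac{29}{11} + O^{2} + O \left(6 + 6 O^{2}\right)$ ($G{\left(O \right)} = \left(O^{2} + 6 \left(1 + O^{2}\right) O\right) - \frac{29}{11} = \left(O^{2} + \left(6 + 6 O^{2}\right) O\right) - \frac{29}{11} = \left(O^{2} + O \left(6 + 6 O^{2}\right)\right) - \frac{29}{11} = - \frac{29}{11} + O^{2} + O \left(6 + 6 O^{2}\right)$)
$G^{2}{\left(o \right)} = \left(- \frac{29}{11} + 18^{2} + 6 \cdot 18 + 6 \cdot 18^{3}\right)^{2} = \left(- \frac{29}{11} + 324 + 108 + 6 \cdot 5832\right)^{2} = \left(- \frac{29}{11} + 324 + 108 + 34992\right)^{2} = \left(\frac{389635}{11}\right)^{2} = \frac{151815433225}{121}$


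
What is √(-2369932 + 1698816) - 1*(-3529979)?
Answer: 3529979 + 2*I*√167779 ≈ 3.53e+6 + 819.22*I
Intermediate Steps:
√(-2369932 + 1698816) - 1*(-3529979) = √(-671116) + 3529979 = 2*I*√167779 + 3529979 = 3529979 + 2*I*√167779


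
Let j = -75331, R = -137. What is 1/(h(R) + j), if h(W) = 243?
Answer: -1/75088 ≈ -1.3318e-5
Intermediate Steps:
1/(h(R) + j) = 1/(243 - 75331) = 1/(-75088) = -1/75088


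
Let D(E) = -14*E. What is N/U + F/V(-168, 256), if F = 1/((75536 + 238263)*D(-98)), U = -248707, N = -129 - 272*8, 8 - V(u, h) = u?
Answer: 174658314503747/18845442673938496 ≈ 0.0092679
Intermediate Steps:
V(u, h) = 8 - u
N = -2305 (N = -129 - 2176 = -2305)
F = 1/430532228 (F = 1/((75536 + 238263)*((-14*(-98)))) = 1/(313799*1372) = (1/313799)*(1/1372) = 1/430532228 ≈ 2.3227e-9)
N/U + F/V(-168, 256) = -2305/(-248707) + 1/(430532228*(8 - 1*(-168))) = -2305*(-1/248707) + 1/(430532228*(8 + 168)) = 2305/248707 + (1/430532228)/176 = 2305/248707 + (1/430532228)*(1/176) = 2305/248707 + 1/75773672128 = 174658314503747/18845442673938496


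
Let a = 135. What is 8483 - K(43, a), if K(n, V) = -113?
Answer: 8596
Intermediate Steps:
8483 - K(43, a) = 8483 - 1*(-113) = 8483 + 113 = 8596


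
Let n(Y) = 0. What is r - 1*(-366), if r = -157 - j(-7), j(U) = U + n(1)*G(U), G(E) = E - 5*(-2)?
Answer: 216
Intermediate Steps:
G(E) = 10 + E (G(E) = E + 10 = 10 + E)
j(U) = U (j(U) = U + 0*(10 + U) = U + 0 = U)
r = -150 (r = -157 - 1*(-7) = -157 + 7 = -150)
r - 1*(-366) = -150 - 1*(-366) = -150 + 366 = 216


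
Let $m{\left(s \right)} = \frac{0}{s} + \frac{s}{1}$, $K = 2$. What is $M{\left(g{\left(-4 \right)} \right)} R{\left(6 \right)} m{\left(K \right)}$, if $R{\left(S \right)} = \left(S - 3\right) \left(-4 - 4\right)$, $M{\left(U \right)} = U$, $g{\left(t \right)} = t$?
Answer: $192$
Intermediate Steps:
$m{\left(s \right)} = s$ ($m{\left(s \right)} = 0 + s 1 = 0 + s = s$)
$R{\left(S \right)} = 24 - 8 S$ ($R{\left(S \right)} = \left(-3 + S\right) \left(-8\right) = 24 - 8 S$)
$M{\left(g{\left(-4 \right)} \right)} R{\left(6 \right)} m{\left(K \right)} = - 4 \left(24 - 48\right) 2 = \left(-4\right) \left(-24\right) 2 = 96 \cdot 2 = 192$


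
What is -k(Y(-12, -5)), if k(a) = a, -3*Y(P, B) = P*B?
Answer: 20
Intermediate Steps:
Y(P, B) = -B*P/3 (Y(P, B) = -P*B/3 = -B*P/3)
-k(Y(-12, -5)) = -(-1)*(-5)*(-12)/3 = -1*(-20) = 20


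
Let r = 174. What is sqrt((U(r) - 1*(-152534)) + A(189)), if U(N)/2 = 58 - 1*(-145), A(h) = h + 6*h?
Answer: sqrt(154263) ≈ 392.76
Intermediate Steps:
A(h) = 7*h
U(N) = 406 (U(N) = 2*(58 - 1*(-145)) = 2*(58 + 145) = 2*203 = 406)
sqrt((U(r) - 1*(-152534)) + A(189)) = sqrt((406 - 1*(-152534)) + 7*189) = sqrt((406 + 152534) + 1323) = sqrt(152940 + 1323) = sqrt(154263)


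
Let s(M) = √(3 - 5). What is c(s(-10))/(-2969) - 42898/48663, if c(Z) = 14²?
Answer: -136902110/144480447 ≈ -0.94755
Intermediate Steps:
s(M) = I*√2 (s(M) = √(-2) = I*√2)
c(Z) = 196
c(s(-10))/(-2969) - 42898/48663 = 196/(-2969) - 42898/48663 = 196*(-1/2969) - 42898*1/48663 = -196/2969 - 42898/48663 = -136902110/144480447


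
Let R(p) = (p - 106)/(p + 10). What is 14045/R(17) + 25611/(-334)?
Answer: -128937189/29726 ≈ -4337.5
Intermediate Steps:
R(p) = (-106 + p)/(10 + p)
14045/R(17) + 25611/(-334) = 14045/(((-106 + 17)/(10 + 17))) + 25611/(-334) = 14045/((-89/27)) + 25611*(-1/334) = 14045/(((1/27)*(-89))) - 25611/334 = 14045/(-89/27) - 25611/334 = 14045*(-27/89) - 25611/334 = -379215/89 - 25611/334 = -128937189/29726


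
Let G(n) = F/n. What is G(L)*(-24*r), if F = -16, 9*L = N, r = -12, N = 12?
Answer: -3456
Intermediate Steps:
L = 4/3 (L = (⅑)*12 = 4/3 ≈ 1.3333)
G(n) = -16/n
G(L)*(-24*r) = (-16/4/3)*(-24*(-12)) = -16*¾*288 = -12*288 = -3456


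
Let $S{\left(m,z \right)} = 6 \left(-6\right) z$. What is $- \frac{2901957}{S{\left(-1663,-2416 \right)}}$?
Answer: $- \frac{967319}{28992} \approx -33.365$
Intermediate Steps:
$S{\left(m,z \right)} = - 36 z$
$- \frac{2901957}{S{\left(-1663,-2416 \right)}} = - \frac{2901957}{\left(-36\right) \left(-2416\right)} = - \frac{2901957}{86976} = \left(-2901957\right) \frac{1}{86976} = - \frac{967319}{28992}$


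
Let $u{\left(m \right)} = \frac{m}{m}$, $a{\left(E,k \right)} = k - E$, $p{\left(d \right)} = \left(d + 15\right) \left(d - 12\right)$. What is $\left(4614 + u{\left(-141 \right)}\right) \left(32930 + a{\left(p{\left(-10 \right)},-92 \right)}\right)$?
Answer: $152055020$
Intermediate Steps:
$p{\left(d \right)} = \left(-12 + d\right) \left(15 + d\right)$ ($p{\left(d \right)} = \left(15 + d\right) \left(-12 + d\right) = \left(-12 + d\right) \left(15 + d\right)$)
$u{\left(m \right)} = 1$
$\left(4614 + u{\left(-141 \right)}\right) \left(32930 + a{\left(p{\left(-10 \right)},-92 \right)}\right) = \left(4614 + 1\right) \left(32930 - \left(12 - 30\right)\right) = 4615 \left(32930 - -18\right) = 4615 \left(32930 + \left(-92 + 110\right)\right) = 4615 \left(32930 + 18\right) = 4615 \cdot 32948 = 152055020$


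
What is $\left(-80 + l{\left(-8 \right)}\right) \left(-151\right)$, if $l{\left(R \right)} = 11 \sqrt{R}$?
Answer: $12080 - 3322 i \sqrt{2} \approx 12080.0 - 4698.0 i$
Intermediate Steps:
$\left(-80 + l{\left(-8 \right)}\right) \left(-151\right) = \left(-80 + 11 \sqrt{-8}\right) \left(-151\right) = \left(-80 + 11 \cdot 2 i \sqrt{2}\right) \left(-151\right) = \left(-80 + 22 i \sqrt{2}\right) \left(-151\right) = 12080 - 3322 i \sqrt{2}$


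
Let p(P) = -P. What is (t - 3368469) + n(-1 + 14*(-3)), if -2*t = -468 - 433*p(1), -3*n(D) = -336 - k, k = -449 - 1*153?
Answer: -20211241/6 ≈ -3.3685e+6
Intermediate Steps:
k = -602 (k = -449 - 153 = -602)
n(D) = -266/3 (n(D) = -(-336 - 1*(-602))/3 = -(-336 + 602)/3 = -⅓*266 = -266/3)
t = 35/2 (t = -(-468 - (-433))/2 = -(-468 - 433*(-1))/2 = -(-468 + 433)/2 = -½*(-35) = 35/2 ≈ 17.500)
(t - 3368469) + n(-1 + 14*(-3)) = (35/2 - 3368469) - 266/3 = -6736903/2 - 266/3 = -20211241/6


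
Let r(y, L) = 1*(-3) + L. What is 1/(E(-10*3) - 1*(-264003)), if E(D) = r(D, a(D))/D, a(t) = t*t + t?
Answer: 10/2639741 ≈ 3.7882e-6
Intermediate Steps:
a(t) = t + t² (a(t) = t² + t = t + t²)
r(y, L) = -3 + L
E(D) = (-3 + D*(1 + D))/D
1/(E(-10*3) - 1*(-264003)) = 1/((1 - 10*3 - 3/((-10*3))) - 1*(-264003)) = 1/((1 - 30 - 3/(-30)) + 264003) = 1/((1 - 30 - 3*(-1/30)) + 264003) = 1/((1 - 30 + ⅒) + 264003) = 1/(-289/10 + 264003) = 1/(2639741/10) = 10/2639741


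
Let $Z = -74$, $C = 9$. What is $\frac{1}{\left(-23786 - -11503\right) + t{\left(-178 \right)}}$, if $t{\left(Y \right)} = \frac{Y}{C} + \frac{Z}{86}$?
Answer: $- \frac{387}{4761508} \approx -8.1277 \cdot 10^{-5}$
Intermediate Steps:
$t{\left(Y \right)} = - \frac{37}{43} + \frac{Y}{9}$ ($t{\left(Y \right)} = \frac{Y}{9} - \frac{74}{86} = Y \frac{1}{9} - \frac{37}{43} = \frac{Y}{9} - \frac{37}{43} = - \frac{37}{43} + \frac{Y}{9}$)
$\frac{1}{\left(-23786 - -11503\right) + t{\left(-178 \right)}} = \frac{1}{\left(-23786 - -11503\right) + \left(- \frac{37}{43} + \frac{1}{9} \left(-178\right)\right)} = \frac{1}{\left(-23786 + 11503\right) - \frac{7987}{387}} = \frac{1}{-12283 - \frac{7987}{387}} = \frac{1}{- \frac{4761508}{387}} = - \frac{387}{4761508}$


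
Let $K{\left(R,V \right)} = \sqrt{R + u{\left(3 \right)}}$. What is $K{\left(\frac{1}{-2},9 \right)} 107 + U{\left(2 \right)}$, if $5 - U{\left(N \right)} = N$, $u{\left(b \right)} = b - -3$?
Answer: $3 + \frac{107 \sqrt{22}}{2} \approx 253.94$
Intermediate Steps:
$u{\left(b \right)} = 3 + b$ ($u{\left(b \right)} = b + 3 = 3 + b$)
$U{\left(N \right)} = 5 - N$
$K{\left(R,V \right)} = \sqrt{6 + R}$ ($K{\left(R,V \right)} = \sqrt{R + \left(3 + 3\right)} = \sqrt{R + 6} = \sqrt{6 + R}$)
$K{\left(\frac{1}{-2},9 \right)} 107 + U{\left(2 \right)} = \sqrt{6 + \frac{1}{-2}} \cdot 107 + \left(5 - 2\right) = \sqrt{6 - \frac{1}{2}} \cdot 107 + \left(5 - 2\right) = \sqrt{\frac{11}{2}} \cdot 107 + 3 = \frac{\sqrt{22}}{2} \cdot 107 + 3 = \frac{107 \sqrt{22}}{2} + 3 = 3 + \frac{107 \sqrt{22}}{2}$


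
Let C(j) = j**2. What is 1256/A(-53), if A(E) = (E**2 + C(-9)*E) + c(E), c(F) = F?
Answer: -1256/1537 ≈ -0.81718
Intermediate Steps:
A(E) = E**2 + 82*E (A(E) = (E**2 + (-9)**2*E) + E = (E**2 + 81*E) + E = E**2 + 82*E)
1256/A(-53) = 1256/((-53*(82 - 53))) = 1256/((-53*29)) = 1256/(-1537) = 1256*(-1/1537) = -1256/1537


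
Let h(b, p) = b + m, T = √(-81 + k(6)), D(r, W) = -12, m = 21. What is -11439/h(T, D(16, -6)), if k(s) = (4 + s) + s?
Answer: -240219/506 + 11439*I*√65/506 ≈ -474.74 + 182.26*I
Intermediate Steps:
k(s) = 4 + 2*s
T = I*√65 (T = √(-81 + (4 + 2*6)) = √(-81 + (4 + 12)) = √(-81 + 16) = √(-65) = I*√65 ≈ 8.0623*I)
h(b, p) = 21 + b (h(b, p) = b + 21 = 21 + b)
-11439/h(T, D(16, -6)) = -11439/(21 + I*√65)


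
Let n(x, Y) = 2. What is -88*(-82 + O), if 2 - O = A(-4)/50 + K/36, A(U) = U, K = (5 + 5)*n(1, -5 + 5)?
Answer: 1593416/225 ≈ 7081.9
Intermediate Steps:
K = 20 (K = (5 + 5)*2 = 10*2 = 20)
O = 343/225 (O = 2 - (-4/50 + 20/36) = 2 - (-4*1/50 + 20*(1/36)) = 2 - (-2/25 + 5/9) = 2 - 1*107/225 = 2 - 107/225 = 343/225 ≈ 1.5244)
-88*(-82 + O) = -88*(-82 + 343/225) = -88*(-18107/225) = 1593416/225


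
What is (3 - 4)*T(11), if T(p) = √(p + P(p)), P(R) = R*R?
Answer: -2*√33 ≈ -11.489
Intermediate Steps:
P(R) = R²
T(p) = √(p + p²)
(3 - 4)*T(11) = (3 - 4)*√(11*(1 + 11)) = -√(11*12) = -√132 = -2*√33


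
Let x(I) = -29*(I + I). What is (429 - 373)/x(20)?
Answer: -7/145 ≈ -0.048276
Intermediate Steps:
x(I) = -58*I
(429 - 373)/x(20) = (429 - 373)/((-58*20)) = 56/(-1160) = 56*(-1/1160) = -7/145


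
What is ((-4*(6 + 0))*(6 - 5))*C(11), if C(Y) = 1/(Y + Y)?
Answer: -12/11 ≈ -1.0909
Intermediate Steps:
C(Y) = 1/(2*Y)
((-4*(6 + 0))*(6 - 5))*C(11) = ((-4*(6 + 0))*(6 - 5))*((1/2)/11) = (-4*6*1)*((1/2)*(1/11)) = -24*1*(1/22) = -24*1/22 = -12/11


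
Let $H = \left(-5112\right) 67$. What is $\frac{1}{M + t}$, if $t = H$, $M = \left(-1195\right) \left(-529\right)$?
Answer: $\frac{1}{289651} \approx 3.4524 \cdot 10^{-6}$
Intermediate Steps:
$M = 632155$
$H = -342504$
$t = -342504$
$\frac{1}{M + t} = \frac{1}{632155 - 342504} = \frac{1}{289651}$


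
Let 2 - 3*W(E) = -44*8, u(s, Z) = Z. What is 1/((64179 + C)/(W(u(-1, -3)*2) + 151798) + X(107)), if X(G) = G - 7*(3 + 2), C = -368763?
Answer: 37979/2658342 ≈ 0.014287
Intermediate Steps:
W(E) = 118 (W(E) = ⅔ - (-44)*8/3 = ⅔ - ⅓*(-352) = ⅔ + 352/3 = 118)
X(G) = -35 + G (X(G) = G - 7*5 = G - 1*35 = G - 35 = -35 + G)
1/((64179 + C)/(W(u(-1, -3)*2) + 151798) + X(107)) = 1/((64179 - 368763)/(118 + 151798) + (-35 + 107)) = 1/(-304584/151916 + 72) = 1/(-304584*1/151916 + 72) = 1/(-76146/37979 + 72) = 1/(2658342/37979) = 37979/2658342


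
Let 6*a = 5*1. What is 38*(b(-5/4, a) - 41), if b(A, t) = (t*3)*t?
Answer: -8873/6 ≈ -1478.8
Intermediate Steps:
a = ⅚ (a = (5*1)/6 = (⅙)*5 = ⅚ ≈ 0.83333)
b(A, t) = 3*t² (b(A, t) = (3*t)*t = 3*t²)
38*(b(-5/4, a) - 41) = 38*(3*(⅚)² - 41) = 38*(3*(25/36) - 41) = 38*(25/12 - 41) = 38*(-467/12) = -8873/6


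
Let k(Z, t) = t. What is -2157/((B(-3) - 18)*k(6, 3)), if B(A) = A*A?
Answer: 719/9 ≈ 79.889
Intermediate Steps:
B(A) = A²
-2157/((B(-3) - 18)*k(6, 3)) = -2157/(((-3)² - 18)*3) = -2157/((9 - 18)*3) = -2157/((-9*3)) = -2157/(-27) = -2157*(-1)/27 = -1*(-719/9) = 719/9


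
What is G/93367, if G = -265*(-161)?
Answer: 42665/93367 ≈ 0.45696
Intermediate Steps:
G = 42665
G/93367 = 42665/93367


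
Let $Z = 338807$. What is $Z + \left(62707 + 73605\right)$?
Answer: $475119$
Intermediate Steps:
$Z + \left(62707 + 73605\right) = 338807 + \left(62707 + 73605\right) = 338807 + 136312 = 475119$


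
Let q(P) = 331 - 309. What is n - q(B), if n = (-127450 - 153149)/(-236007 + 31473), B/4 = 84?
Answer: -127853/6198 ≈ -20.628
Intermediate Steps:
B = 336 (B = 4*84 = 336)
q(P) = 22
n = 8503/6198 (n = -280599/(-204534) = -280599*(-1/204534) = 8503/6198 ≈ 1.3719)
n - q(B) = 8503/6198 - 1*22 = 8503/6198 - 22 = -127853/6198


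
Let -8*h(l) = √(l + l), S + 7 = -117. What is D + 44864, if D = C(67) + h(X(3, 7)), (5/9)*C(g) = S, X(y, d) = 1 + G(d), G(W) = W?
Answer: 446403/10 ≈ 44640.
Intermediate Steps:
S = -124 (S = -7 - 117 = -124)
X(y, d) = 1 + d
C(g) = -1116/5 (C(g) = (9/5)*(-124) = -1116/5)
h(l) = -√2*√l/8 (h(l) = -√(l + l)/8 = -√2*√l/8)
D = -2237/10 (D = -1116/5 - √2*√(1 + 7)/8 = -1116/5 - √2*√8/8 = -1116/5 - √2*2*√2/8 = -1116/5 - ½ = -2237/10 ≈ -223.70)
D + 44864 = -2237/10 + 44864 = 446403/10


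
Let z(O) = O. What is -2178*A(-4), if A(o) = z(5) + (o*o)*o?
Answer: 128502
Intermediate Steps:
A(o) = 5 + o**3 (A(o) = 5 + (o*o)*o = 5 + o**2*o = 5 + o**3)
-2178*A(-4) = -2178*(5 + (-4)**3) = -2178*(5 - 64) = -2178*(-59) = 128502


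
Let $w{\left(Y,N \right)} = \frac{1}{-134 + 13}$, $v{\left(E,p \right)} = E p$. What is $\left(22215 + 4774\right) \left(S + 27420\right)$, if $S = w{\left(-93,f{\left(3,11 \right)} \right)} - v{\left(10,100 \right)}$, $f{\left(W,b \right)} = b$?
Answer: $\frac{86278947991}{121} \approx 7.1305 \cdot 10^{8}$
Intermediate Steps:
$w{\left(Y,N \right)} = - \frac{1}{121}$ ($w{\left(Y,N \right)} = \frac{1}{-121} = - \frac{1}{121}$)
$S = - \frac{121001}{121}$ ($S = - \frac{1}{121} - 10 \cdot 100 = - \frac{1}{121} - 1000 = - \frac{121001}{121} \approx -1000.0$)
$\left(22215 + 4774\right) \left(S + 27420\right) = \left(22215 + 4774\right) \left(- \frac{121001}{121} + 27420\right) = 26989 \cdot \frac{3196819}{121} = \frac{86278947991}{121}$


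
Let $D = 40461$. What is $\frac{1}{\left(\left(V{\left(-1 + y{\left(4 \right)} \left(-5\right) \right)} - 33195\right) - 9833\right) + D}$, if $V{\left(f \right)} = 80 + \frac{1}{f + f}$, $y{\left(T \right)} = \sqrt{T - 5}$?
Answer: $- \frac{10346}{25730701} - \frac{2 i}{128653505} \approx -0.00040209 - 1.5546 \cdot 10^{-8} i$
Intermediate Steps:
$y{\left(T \right)} = \sqrt{-5 + T}$
$V{\left(f \right)} = 80 + \frac{1}{2 f}$
$\frac{1}{\left(\left(V{\left(-1 + y{\left(4 \right)} \left(-5\right) \right)} - 33195\right) - 9833\right) + D} = \frac{1}{\left(\left(\left(80 + \frac{1}{2 \left(-1 + \sqrt{-5 + 4} \left(-5\right)\right)}\right) - 33195\right) - 9833\right) + 40461} = \frac{1}{\left(\left(\left(80 + \frac{1}{2 \left(-1 + \sqrt{-1} \left(-5\right)\right)}\right) - 33195\right) - 9833\right) + 40461} = \frac{1}{\left(\left(\left(80 + \frac{1}{2 \left(-1 + i \left(-5\right)\right)}\right) - 33195\right) - 9833\right) + 40461} = \frac{1}{\left(\left(\left(80 + \frac{1}{2 \left(-1 - 5 i\right)}\right) - 33195\right) - 9833\right) + 40461} = \frac{1}{\left(\left(\left(80 + \frac{\frac{1}{26} \left(-1 + 5 i\right)}{2}\right) - 33195\right) - 9833\right) + 40461} = \frac{1}{\left(\left(\left(80 + \frac{-1 + 5 i}{52}\right) - 33195\right) - 9833\right) + 40461} = \frac{1}{\left(\left(-33115 + \frac{-1 + 5 i}{52}\right) - 9833\right) + 40461} = \frac{1}{\left(-42948 + \frac{-1 + 5 i}{52}\right) + 40461} = \frac{1}{-2487 + \frac{-1 + 5 i}{52}}$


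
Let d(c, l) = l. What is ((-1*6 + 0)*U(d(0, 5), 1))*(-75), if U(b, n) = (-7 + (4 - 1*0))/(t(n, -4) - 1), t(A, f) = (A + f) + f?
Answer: 675/4 ≈ 168.75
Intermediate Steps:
t(A, f) = A + 2*f
U(b, n) = -3/(-9 + n) (U(b, n) = (-7 + (4 - 1*0))/((n + 2*(-4)) - 1) = (-7 + (4 + 0))/((n - 8) - 1) = (-7 + 4)/((-8 + n) - 1) = -3/(-9 + n))
((-1*6 + 0)*U(d(0, 5), 1))*(-75) = ((-1*6 + 0)*(-3/(-9 + 1)))*(-75) = ((-6 + 0)*(-3/(-8)))*(-75) = -(-18)*(-1)/8*(-75) = -6*3/8*(-75) = -9/4*(-75) = 675/4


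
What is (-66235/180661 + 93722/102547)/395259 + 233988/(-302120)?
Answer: -2534633963065481299/3272667752318756610 ≈ -0.77449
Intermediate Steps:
(-66235/180661 + 93722/102547)/395259 + 233988/(-302120) = (-66235*1/180661 + 93722*(1/102547))*(1/395259) + 233988*(-1/302120) = (-5095/13897 + 93722/102547)*(1/395259) - 58497/75530 = (779977669/1425095659)*(1/395259) - 58497/75530 = 779977669/563281885080681 - 58497/75530 = -2534633963065481299/3272667752318756610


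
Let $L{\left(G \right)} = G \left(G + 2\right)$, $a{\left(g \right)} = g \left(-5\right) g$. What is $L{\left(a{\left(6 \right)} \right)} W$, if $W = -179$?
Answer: $-5735160$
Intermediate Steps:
$a{\left(g \right)} = - 5 g^{2}$ ($a{\left(g \right)} = - 5 g g = - 5 g^{2}$)
$L{\left(G \right)} = G \left(2 + G\right)$
$L{\left(a{\left(6 \right)} \right)} W = - 5 \cdot 6^{2} \left(2 - 5 \cdot 6^{2}\right) \left(-179\right) = \left(-5\right) 36 \left(2 - 180\right) \left(-179\right) = - 180 \left(2 - 180\right) \left(-179\right) = \left(-180\right) \left(-178\right) \left(-179\right) = 32040 \left(-179\right) = -5735160$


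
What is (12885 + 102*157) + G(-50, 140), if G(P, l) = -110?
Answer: 28789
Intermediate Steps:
(12885 + 102*157) + G(-50, 140) = (12885 + 102*157) - 110 = (12885 + 16014) - 110 = 28899 - 110 = 28789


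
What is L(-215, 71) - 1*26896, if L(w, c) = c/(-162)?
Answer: -4357223/162 ≈ -26896.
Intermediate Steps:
L(w, c) = -c/162 (L(w, c) = c*(-1/162) = -c/162)
L(-215, 71) - 1*26896 = -1/162*71 - 1*26896 = -71/162 - 26896 = -4357223/162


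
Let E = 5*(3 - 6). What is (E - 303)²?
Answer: 101124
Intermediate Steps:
E = -15 (E = 5*(-3) = -15)
(E - 303)² = (-15 - 303)² = (-318)² = 101124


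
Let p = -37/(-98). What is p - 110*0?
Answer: 37/98 ≈ 0.37755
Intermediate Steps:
p = 37/98 (p = -37*(-1/98) = 37/98 ≈ 0.37755)
p - 110*0 = 37/98 - 110*0 = 37/98 + 0 = 37/98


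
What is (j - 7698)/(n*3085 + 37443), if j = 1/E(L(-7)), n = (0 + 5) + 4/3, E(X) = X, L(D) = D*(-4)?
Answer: -646629/4786432 ≈ -0.13510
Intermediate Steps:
L(D) = -4*D
n = 19/3 (n = 5 + 4*(⅓) = 5 + 4/3 = 19/3 ≈ 6.3333)
j = 1/28 (j = 1/(-4*(-7)) = 1/28 ≈ 0.035714)
(j - 7698)/(n*3085 + 37443) = (1/28 - 7698)/((19/3)*3085 + 37443) = -215543/(28*(58615/3 + 37443)) = -215543/(28*170944/3) = -215543/28*3/170944 = -646629/4786432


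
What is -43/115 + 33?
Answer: 3752/115 ≈ 32.626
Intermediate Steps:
-43/115 + 33 = 3752/115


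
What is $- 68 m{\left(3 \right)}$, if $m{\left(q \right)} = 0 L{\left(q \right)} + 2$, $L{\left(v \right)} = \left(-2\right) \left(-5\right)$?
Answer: $-136$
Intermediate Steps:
$L{\left(v \right)} = 10$
$m{\left(q \right)} = 2$ ($m{\left(q \right)} = 0 \cdot 10 + 2 = 0 + 2 = 2$)
$- 68 m{\left(3 \right)} = \left(-68\right) 2 = -136$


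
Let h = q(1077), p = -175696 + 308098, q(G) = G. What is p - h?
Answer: 131325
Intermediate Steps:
p = 132402
h = 1077
p - h = 132402 - 1*1077 = 132402 - 1077 = 131325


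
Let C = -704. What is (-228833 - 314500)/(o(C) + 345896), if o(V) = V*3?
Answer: -77619/49112 ≈ -1.5804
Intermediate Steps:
o(V) = 3*V
(-228833 - 314500)/(o(C) + 345896) = (-228833 - 314500)/(3*(-704) + 345896) = -543333/(-2112 + 345896) = -543333/343784 = -543333*1/343784 = -77619/49112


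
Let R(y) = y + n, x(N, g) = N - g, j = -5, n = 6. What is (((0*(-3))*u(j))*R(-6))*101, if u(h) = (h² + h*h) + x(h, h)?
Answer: 0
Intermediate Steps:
R(y) = 6 + y (R(y) = y + 6 = 6 + y)
u(h) = 2*h² (u(h) = (h² + h*h) + (h - h) = (h² + h²) + 0 = 2*h² + 0 = 2*h²)
(((0*(-3))*u(j))*R(-6))*101 = (((0*(-3))*(2*(-5)²))*(6 - 6))*101 = ((0*(2*25))*0)*101 = ((0*50)*0)*101 = (0*0)*101 = 0*101 = 0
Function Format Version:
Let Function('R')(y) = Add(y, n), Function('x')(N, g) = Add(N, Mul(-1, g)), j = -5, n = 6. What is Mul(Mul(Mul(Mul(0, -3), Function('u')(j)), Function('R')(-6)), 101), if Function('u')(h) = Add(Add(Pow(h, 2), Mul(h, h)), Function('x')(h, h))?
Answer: 0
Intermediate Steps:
Function('R')(y) = Add(6, y) (Function('R')(y) = Add(y, 6) = Add(6, y))
Function('u')(h) = Mul(2, Pow(h, 2)) (Function('u')(h) = Add(Add(Pow(h, 2), Mul(h, h)), Add(h, Mul(-1, h))) = Add(Add(Pow(h, 2), Pow(h, 2)), 0) = Add(Mul(2, Pow(h, 2)), 0) = Mul(2, Pow(h, 2)))
Mul(Mul(Mul(Mul(0, -3), Function('u')(j)), Function('R')(-6)), 101) = Mul(Mul(Mul(Mul(0, -3), Mul(2, Pow(-5, 2))), Add(6, -6)), 101) = Mul(Mul(Mul(0, Mul(2, 25)), 0), 101) = Mul(Mul(Mul(0, 50), 0), 101) = Mul(Mul(0, 0), 101) = Mul(0, 101) = 0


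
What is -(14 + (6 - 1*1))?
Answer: -19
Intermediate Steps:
-(14 + (6 - 1*1)) = -(14 + (6 - 1)) = -(14 + 5) = -1*19 = -19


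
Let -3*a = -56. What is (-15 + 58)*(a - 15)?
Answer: 473/3 ≈ 157.67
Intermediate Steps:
a = 56/3 (a = -⅓*(-56) = 56/3 ≈ 18.667)
(-15 + 58)*(a - 15) = (-15 + 58)*(56/3 - 15) = 43*(11/3) = 473/3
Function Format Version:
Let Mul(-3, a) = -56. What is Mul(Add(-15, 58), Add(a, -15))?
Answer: Rational(473, 3) ≈ 157.67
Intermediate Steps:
a = Rational(56, 3) (a = Mul(Rational(-1, 3), -56) = Rational(56, 3) ≈ 18.667)
Mul(Add(-15, 58), Add(a, -15)) = Mul(Add(-15, 58), Add(Rational(56, 3), -15)) = Mul(43, Rational(11, 3)) = Rational(473, 3)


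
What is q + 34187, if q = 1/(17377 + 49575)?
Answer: 2288888025/66952 ≈ 34187.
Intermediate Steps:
q = 1/66952 ≈ 1.4936e-5
q + 34187 = 1/66952 + 34187 = 2288888025/66952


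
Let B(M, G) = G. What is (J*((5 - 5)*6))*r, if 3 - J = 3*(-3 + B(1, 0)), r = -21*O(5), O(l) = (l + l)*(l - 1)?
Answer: 0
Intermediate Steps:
O(l) = 2*l*(-1 + l) (O(l) = (2*l)*(-1 + l) = 2*l*(-1 + l))
r = -840 (r = -42*5*(-1 + 5) = -42*5*4 = -21*40 = -840)
J = 12 (J = 3 - 3*(-3 + 0) = 3 - 3*(-3) = 3 - 1*(-9) = 3 + 9 = 12)
(J*((5 - 5)*6))*r = (12*((5 - 5)*6))*(-840) = (12*(0*6))*(-840) = (12*0)*(-840) = 0*(-840) = 0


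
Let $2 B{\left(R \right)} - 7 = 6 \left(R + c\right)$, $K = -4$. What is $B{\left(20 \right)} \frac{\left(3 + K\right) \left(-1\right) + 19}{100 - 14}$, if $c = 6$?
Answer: $\frac{815}{43} \approx 18.953$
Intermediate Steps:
$B{\left(R \right)} = \frac{43}{2} + 3 R$ ($B{\left(R \right)} = \frac{7}{2} + \frac{6 \left(R + 6\right)}{2} = \frac{7}{2} + \frac{6 \left(6 + R\right)}{2} = \frac{7}{2} + \frac{36 + 6 R}{2} = \frac{7}{2} + \left(18 + 3 R\right) = \frac{43}{2} + 3 R$)
$B{\left(20 \right)} \frac{\left(3 + K\right) \left(-1\right) + 19}{100 - 14} = \left(\frac{43}{2} + 3 \cdot 20\right) \frac{\left(3 - 4\right) \left(-1\right) + 19}{100 - 14} = \left(\frac{43}{2} + 60\right) \frac{\left(-1\right) \left(-1\right) + 19}{86} = \frac{163 \left(1 + 19\right) \frac{1}{86}}{2} = \frac{163 \cdot 20 \cdot \frac{1}{86}}{2} = \frac{163}{2} \cdot \frac{10}{43} = \frac{815}{43}$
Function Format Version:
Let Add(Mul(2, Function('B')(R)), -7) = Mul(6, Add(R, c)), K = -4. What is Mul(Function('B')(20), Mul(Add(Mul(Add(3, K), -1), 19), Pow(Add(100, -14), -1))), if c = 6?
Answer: Rational(815, 43) ≈ 18.953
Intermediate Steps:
Function('B')(R) = Add(Rational(43, 2), Mul(3, R)) (Function('B')(R) = Add(Rational(7, 2), Mul(Rational(1, 2), Mul(6, Add(R, 6)))) = Add(Rational(7, 2), Mul(Rational(1, 2), Mul(6, Add(6, R)))) = Add(Rational(7, 2), Mul(Rational(1, 2), Add(36, Mul(6, R)))) = Add(Rational(7, 2), Add(18, Mul(3, R))) = Add(Rational(43, 2), Mul(3, R)))
Mul(Function('B')(20), Mul(Add(Mul(Add(3, K), -1), 19), Pow(Add(100, -14), -1))) = Mul(Add(Rational(43, 2), Mul(3, 20)), Mul(Add(Mul(Add(3, -4), -1), 19), Pow(Add(100, -14), -1))) = Mul(Add(Rational(43, 2), 60), Mul(Add(Mul(-1, -1), 19), Pow(86, -1))) = Mul(Rational(163, 2), Mul(Add(1, 19), Rational(1, 86))) = Mul(Rational(163, 2), Mul(20, Rational(1, 86))) = Mul(Rational(163, 2), Rational(10, 43)) = Rational(815, 43)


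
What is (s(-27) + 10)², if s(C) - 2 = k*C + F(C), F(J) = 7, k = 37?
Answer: 960400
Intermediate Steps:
s(C) = 9 + 37*C (s(C) = 2 + (37*C + 7) = 2 + (7 + 37*C) = 9 + 37*C)
(s(-27) + 10)² = ((9 + 37*(-27)) + 10)² = ((9 - 999) + 10)² = (-990 + 10)² = (-980)² = 960400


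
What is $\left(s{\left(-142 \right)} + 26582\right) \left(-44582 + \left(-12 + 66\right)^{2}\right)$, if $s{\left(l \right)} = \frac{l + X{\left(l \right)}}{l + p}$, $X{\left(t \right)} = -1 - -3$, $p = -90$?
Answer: $- \frac{32120131903}{29} \approx -1.1076 \cdot 10^{9}$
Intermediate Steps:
$X{\left(t \right)} = 2$ ($X{\left(t \right)} = -1 + 3 = 2$)
$s{\left(l \right)} = \frac{2 + l}{-90 + l}$ ($s{\left(l \right)} = \frac{l + 2}{l - 90} = \frac{2 + l}{-90 + l}$)
$\left(s{\left(-142 \right)} + 26582\right) \left(-44582 + \left(-12 + 66\right)^{2}\right) = \left(\frac{2 - 142}{-90 - 142} + 26582\right) \left(-44582 + \left(-12 + 66\right)^{2}\right) = \left(\frac{1}{-232} \left(-140\right) + 26582\right) \left(-44582 + 54^{2}\right) = \left(\left(- \frac{1}{232}\right) \left(-140\right) + 26582\right) \left(-44582 + 2916\right) = \left(\frac{35}{58} + 26582\right) \left(-41666\right) = \frac{1541791}{58} \left(-41666\right) = - \frac{32120131903}{29}$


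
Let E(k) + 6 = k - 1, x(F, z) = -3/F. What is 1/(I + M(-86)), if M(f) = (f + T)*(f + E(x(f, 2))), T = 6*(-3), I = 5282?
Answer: 43/642866 ≈ 6.6888e-5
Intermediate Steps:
E(k) = -7 + k (E(k) = -6 + (k - 1) = -6 + (-1 + k) = -7 + k)
T = -18
M(f) = (-18 + f)*(-7 + f - 3/f) (M(f) = (f - 18)*(f + (-7 - 3/f)) = (-18 + f)*(-7 + f - 3/f))
1/(I + M(-86)) = 1/(5282 + (123 + (-86)² - 25*(-86) + 54/(-86))) = 1/(5282 + (123 + 7396 + 2150 + 54*(-1/86))) = 1/(5282 + (123 + 7396 + 2150 - 27/43)) = 1/(5282 + 415740/43) = 1/(642866/43) = 43/642866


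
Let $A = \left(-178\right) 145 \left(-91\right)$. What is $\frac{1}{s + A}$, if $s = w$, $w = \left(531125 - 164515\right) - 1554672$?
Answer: $\frac{1}{1160648} \approx 8.6159 \cdot 10^{-7}$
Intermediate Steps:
$w = -1188062$ ($w = 366610 - 1554672 = -1188062$)
$A = 2348710$ ($A = \left(-25810\right) \left(-91\right) = 2348710$)
$s = -1188062$
$\frac{1}{s + A} = \frac{1}{-1188062 + 2348710} = \frac{1}{1160648}$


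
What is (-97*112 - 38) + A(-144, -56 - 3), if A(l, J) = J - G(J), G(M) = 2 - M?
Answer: -11022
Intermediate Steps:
A(l, J) = -2 + 2*J (A(l, J) = J - (2 - J) = J + (-2 + J) = -2 + 2*J)
(-97*112 - 38) + A(-144, -56 - 3) = (-97*112 - 38) + (-2 + 2*(-56 - 3)) = (-10864 - 38) + (-2 + 2*(-59)) = -10902 + (-2 - 118) = -10902 - 120 = -11022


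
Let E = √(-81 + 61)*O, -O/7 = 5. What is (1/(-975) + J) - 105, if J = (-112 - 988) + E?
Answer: -1174876/975 - 70*I*√5 ≈ -1205.0 - 156.52*I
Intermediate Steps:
O = -35 (O = -7*5 = -35)
E = -70*I*√5 (E = √(-81 + 61)*(-35) = √(-20)*(-35) = (2*I*√5)*(-35) = -70*I*√5 ≈ -156.52*I)
J = -1100 - 70*I*√5 (J = (-112 - 988) - 70*I*√5 = -1100 - 70*I*√5 ≈ -1100.0 - 156.52*I)
(1/(-975) + J) - 105 = (1/(-975) + (-1100 - 70*I*√5)) - 105 = (-1/975 + (-1100 - 70*I*√5)) - 105 = (-1072501/975 - 70*I*√5) - 105 = -1174876/975 - 70*I*√5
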